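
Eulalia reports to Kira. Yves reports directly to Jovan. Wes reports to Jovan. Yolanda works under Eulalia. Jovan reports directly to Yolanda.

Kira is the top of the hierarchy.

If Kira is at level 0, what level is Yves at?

Chain from Yves up to Kira: Yves → Jovan → Yolanda → Eulalia → Kira. That is 4 steps up, so Yves is 4 levels below Kira.

4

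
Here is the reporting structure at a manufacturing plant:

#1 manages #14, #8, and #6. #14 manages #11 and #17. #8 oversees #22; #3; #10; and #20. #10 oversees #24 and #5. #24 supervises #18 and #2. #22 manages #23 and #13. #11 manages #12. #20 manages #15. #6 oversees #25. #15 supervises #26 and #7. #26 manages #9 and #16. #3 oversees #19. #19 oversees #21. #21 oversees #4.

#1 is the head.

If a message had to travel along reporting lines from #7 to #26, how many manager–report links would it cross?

#7 is 1 level below #15, and #26 is 1 level below #15 (their lowest common manager). The shortest path runs up from #7 to #15 and back down to #26: 1 + 1 = 2 links.

2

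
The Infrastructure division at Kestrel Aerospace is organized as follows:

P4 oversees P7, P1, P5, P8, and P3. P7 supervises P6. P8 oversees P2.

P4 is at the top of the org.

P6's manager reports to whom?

P4

P6 reports to P7, and P7 reports to P4. So P6's skip-level manager is P4.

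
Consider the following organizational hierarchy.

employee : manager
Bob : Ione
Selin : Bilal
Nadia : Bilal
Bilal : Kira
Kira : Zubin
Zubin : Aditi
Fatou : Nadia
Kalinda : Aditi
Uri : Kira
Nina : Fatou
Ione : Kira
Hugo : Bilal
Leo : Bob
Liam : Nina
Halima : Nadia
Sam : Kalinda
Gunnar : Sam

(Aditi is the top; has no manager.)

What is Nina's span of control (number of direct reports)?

Nina directly manages Liam. That is 1 direct report.

1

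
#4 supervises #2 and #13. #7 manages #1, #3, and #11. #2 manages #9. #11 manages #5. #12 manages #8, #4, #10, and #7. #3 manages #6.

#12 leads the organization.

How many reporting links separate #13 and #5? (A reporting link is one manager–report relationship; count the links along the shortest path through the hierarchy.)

5

#13 is 2 levels below #12, and #5 is 3 levels below #12 (their lowest common manager). The shortest path runs up from #13 to #12 and back down to #5: 2 + 3 = 5 links.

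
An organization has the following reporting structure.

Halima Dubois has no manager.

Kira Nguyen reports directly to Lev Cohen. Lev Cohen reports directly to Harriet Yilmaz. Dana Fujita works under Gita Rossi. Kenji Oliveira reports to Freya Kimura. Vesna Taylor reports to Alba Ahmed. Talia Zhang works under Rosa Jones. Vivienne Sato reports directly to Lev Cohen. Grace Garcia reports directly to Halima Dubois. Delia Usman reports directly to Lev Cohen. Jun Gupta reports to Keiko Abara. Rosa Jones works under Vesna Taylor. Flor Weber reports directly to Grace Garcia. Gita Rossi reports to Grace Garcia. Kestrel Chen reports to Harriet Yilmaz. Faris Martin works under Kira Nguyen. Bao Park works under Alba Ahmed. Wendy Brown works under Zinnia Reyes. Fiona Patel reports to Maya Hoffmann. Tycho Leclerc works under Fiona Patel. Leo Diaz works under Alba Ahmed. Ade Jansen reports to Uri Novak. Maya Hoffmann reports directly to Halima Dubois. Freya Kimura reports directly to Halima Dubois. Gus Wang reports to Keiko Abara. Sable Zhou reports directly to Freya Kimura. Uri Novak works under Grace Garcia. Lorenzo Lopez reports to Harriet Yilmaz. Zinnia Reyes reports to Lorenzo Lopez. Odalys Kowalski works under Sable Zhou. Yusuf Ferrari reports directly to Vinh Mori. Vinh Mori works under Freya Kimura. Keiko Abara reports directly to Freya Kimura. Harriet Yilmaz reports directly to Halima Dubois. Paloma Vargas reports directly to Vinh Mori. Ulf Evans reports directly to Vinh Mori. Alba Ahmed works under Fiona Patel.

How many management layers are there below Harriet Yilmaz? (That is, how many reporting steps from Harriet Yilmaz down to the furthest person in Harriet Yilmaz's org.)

The longest chain under Harriet Yilmaz runs Harriet Yilmaz → Lev Cohen → Kira Nguyen → Faris Martin, which is 3 levels below Harriet Yilmaz.

3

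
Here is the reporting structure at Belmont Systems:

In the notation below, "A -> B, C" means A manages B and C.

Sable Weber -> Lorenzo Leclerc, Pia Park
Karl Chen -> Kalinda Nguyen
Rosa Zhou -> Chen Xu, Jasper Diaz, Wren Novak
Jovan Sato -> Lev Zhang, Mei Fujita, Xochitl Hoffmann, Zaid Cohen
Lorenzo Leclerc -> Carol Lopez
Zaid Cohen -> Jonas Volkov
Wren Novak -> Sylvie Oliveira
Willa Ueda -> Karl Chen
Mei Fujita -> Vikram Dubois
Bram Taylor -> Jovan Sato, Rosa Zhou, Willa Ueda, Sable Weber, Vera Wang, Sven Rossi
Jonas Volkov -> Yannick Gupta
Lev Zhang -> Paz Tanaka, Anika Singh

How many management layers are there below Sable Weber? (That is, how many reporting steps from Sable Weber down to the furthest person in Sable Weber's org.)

2

The longest chain under Sable Weber runs Sable Weber → Lorenzo Leclerc → Carol Lopez, which is 2 levels below Sable Weber.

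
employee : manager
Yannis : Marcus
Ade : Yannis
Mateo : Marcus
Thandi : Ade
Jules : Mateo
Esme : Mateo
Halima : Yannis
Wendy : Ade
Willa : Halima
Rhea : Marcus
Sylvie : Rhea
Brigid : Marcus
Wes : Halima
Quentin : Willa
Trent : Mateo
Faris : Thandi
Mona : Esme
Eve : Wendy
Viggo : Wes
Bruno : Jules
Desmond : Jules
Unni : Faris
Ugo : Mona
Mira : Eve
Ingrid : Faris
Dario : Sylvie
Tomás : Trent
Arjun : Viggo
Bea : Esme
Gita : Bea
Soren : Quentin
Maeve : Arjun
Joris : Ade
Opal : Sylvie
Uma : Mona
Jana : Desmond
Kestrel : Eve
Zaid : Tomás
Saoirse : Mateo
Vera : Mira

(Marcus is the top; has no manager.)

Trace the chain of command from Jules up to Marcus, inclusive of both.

Jules -> Mateo -> Marcus

Jules reports to Mateo. Mateo reports to Marcus. Marcus is at the top.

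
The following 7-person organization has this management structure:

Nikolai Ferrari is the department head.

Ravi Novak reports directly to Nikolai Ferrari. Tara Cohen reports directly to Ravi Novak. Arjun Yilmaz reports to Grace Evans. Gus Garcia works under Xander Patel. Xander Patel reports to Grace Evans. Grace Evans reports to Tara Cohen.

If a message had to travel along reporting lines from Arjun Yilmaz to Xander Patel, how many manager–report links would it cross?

2

Arjun Yilmaz is 1 level below Grace Evans, and Xander Patel is 1 level below Grace Evans (their lowest common manager). The shortest path runs up from Arjun Yilmaz to Grace Evans and back down to Xander Patel: 1 + 1 = 2 links.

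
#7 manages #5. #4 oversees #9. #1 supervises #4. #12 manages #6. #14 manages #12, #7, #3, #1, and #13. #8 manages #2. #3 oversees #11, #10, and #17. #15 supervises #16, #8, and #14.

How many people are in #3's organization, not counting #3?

#3 directly manages #11, #10, #17. #11 has no reports. #10 has no reports. #17 has no reports. So #3's organization is 3 direct reports plus everyone under them: 1 + 1 + 1 = 3.

3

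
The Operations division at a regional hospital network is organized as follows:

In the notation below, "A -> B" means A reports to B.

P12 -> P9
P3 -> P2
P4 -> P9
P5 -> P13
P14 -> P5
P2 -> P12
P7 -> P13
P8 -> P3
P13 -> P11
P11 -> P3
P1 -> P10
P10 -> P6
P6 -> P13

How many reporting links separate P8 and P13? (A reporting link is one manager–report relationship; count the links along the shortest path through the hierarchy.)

P8 is 1 level below P3, and P13 is 2 levels below P3 (their lowest common manager). The shortest path runs up from P8 to P3 and back down to P13: 1 + 2 = 3 links.

3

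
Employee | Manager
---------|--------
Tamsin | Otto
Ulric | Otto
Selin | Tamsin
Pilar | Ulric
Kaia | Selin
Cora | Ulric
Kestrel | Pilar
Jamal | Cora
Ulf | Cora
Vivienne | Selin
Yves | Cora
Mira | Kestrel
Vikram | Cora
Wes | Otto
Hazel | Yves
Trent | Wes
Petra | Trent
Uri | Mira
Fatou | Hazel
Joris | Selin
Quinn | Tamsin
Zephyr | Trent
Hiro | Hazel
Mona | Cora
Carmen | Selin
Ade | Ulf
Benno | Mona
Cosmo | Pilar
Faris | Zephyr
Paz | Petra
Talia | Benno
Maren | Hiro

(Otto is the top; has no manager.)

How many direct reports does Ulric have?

Ulric directly manages Pilar, Cora. That is 2 direct reports.

2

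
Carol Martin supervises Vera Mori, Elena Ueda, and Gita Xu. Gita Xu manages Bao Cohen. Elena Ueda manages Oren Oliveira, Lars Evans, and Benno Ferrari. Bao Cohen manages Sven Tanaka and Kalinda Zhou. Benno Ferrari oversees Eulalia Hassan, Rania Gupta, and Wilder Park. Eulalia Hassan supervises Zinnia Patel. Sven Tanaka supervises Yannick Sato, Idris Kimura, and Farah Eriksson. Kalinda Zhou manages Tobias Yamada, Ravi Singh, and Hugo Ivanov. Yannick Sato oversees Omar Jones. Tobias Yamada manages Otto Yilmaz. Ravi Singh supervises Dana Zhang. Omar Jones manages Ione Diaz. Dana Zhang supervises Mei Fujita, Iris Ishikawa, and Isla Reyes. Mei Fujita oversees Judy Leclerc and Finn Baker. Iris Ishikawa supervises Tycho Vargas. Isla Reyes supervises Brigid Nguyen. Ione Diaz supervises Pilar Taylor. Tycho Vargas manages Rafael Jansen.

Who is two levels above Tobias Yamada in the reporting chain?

Bao Cohen

Tobias Yamada reports to Kalinda Zhou, and Kalinda Zhou reports to Bao Cohen. So Tobias Yamada's skip-level manager is Bao Cohen.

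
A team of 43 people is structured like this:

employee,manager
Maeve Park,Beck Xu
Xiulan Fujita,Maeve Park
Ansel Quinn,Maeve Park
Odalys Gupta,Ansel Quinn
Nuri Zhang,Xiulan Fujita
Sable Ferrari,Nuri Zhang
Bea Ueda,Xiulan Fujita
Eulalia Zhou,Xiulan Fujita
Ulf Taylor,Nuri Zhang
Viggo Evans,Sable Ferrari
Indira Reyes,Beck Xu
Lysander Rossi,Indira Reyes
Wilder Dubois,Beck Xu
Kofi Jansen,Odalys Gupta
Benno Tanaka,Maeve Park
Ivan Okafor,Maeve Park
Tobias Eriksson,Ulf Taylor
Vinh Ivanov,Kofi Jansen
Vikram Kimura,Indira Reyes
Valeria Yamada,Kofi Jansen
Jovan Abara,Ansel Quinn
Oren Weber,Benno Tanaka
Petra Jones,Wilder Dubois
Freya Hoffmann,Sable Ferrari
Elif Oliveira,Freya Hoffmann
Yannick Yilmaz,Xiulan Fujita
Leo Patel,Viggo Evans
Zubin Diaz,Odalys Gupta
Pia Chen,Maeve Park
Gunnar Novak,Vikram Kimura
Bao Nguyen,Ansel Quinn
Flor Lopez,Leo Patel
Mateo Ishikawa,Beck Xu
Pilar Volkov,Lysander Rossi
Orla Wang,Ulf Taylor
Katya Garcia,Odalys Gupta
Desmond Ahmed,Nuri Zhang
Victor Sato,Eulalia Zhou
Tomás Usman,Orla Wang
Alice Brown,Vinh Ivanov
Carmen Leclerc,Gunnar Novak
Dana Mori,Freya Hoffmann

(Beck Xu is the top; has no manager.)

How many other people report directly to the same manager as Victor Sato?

Victor Sato reports to Eulalia Zhou, and Eulalia Zhou has no other direct reports. Victor Sato has 0 peers.

0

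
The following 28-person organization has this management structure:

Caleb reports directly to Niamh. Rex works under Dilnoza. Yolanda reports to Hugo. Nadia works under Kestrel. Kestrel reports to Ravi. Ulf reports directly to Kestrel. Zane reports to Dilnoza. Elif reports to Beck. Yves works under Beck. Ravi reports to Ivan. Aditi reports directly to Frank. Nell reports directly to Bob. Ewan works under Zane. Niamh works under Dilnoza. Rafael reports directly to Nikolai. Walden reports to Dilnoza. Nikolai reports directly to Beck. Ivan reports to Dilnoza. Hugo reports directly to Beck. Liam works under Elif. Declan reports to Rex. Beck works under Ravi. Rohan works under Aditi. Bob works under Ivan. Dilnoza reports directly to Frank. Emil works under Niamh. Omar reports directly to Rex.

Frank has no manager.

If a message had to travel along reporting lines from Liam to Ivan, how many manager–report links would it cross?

Liam is in Ivan's organization: the chain from Liam up to Ivan is Liam → Elif → Beck → Ravi → Ivan, which is 4 links.

4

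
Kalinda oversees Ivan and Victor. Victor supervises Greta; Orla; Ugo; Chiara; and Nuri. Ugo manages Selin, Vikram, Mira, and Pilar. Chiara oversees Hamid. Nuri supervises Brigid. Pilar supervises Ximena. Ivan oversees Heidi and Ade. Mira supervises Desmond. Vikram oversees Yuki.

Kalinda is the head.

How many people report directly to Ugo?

4

Ugo directly manages Selin, Pilar, Mira, Vikram. That is 4 direct reports.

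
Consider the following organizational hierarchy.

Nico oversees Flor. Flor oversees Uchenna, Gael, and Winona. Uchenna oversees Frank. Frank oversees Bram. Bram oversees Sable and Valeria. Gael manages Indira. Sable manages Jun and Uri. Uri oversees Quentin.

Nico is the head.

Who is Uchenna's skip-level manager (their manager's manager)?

Uchenna reports to Flor, and Flor reports to Nico. So Uchenna's skip-level manager is Nico.

Nico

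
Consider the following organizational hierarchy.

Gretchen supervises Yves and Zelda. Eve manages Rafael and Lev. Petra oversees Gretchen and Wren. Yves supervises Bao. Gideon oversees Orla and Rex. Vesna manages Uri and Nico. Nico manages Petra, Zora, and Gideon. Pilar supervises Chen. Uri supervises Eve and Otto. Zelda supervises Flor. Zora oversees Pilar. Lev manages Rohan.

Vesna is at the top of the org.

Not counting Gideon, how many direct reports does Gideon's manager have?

Gideon reports to Nico. Nico's other direct reports are Petra, Zora — 2 peers.

2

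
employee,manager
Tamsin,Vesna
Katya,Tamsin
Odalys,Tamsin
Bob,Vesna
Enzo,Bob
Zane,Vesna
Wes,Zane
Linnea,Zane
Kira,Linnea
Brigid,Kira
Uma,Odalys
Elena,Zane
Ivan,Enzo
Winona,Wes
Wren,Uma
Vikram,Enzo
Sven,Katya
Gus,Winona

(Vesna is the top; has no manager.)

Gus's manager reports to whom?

Gus reports to Winona, and Winona reports to Wes. So Gus's skip-level manager is Wes.

Wes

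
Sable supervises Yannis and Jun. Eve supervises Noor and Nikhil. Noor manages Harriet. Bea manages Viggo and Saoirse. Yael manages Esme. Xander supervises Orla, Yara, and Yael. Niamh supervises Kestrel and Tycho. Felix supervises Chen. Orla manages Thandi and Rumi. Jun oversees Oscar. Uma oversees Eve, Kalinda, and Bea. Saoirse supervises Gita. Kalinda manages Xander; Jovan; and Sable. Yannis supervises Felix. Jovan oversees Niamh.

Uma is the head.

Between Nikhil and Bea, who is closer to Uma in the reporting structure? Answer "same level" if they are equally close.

Nikhil is 2 levels below Uma; Bea is 1. Bea is higher.

Bea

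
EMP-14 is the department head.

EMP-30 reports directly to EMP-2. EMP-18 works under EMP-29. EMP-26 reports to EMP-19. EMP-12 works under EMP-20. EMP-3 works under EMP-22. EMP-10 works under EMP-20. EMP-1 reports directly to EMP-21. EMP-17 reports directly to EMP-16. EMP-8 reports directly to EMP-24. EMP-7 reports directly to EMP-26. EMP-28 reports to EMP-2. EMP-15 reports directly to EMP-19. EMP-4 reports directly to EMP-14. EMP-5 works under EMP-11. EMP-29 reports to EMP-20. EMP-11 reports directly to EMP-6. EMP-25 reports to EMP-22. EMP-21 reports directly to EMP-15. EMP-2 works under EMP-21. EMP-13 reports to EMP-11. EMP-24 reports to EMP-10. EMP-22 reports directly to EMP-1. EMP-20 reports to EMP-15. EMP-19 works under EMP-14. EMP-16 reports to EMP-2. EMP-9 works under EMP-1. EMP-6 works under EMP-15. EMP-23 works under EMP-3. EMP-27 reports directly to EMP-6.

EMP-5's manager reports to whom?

EMP-6

EMP-5 reports to EMP-11, and EMP-11 reports to EMP-6. So EMP-5's skip-level manager is EMP-6.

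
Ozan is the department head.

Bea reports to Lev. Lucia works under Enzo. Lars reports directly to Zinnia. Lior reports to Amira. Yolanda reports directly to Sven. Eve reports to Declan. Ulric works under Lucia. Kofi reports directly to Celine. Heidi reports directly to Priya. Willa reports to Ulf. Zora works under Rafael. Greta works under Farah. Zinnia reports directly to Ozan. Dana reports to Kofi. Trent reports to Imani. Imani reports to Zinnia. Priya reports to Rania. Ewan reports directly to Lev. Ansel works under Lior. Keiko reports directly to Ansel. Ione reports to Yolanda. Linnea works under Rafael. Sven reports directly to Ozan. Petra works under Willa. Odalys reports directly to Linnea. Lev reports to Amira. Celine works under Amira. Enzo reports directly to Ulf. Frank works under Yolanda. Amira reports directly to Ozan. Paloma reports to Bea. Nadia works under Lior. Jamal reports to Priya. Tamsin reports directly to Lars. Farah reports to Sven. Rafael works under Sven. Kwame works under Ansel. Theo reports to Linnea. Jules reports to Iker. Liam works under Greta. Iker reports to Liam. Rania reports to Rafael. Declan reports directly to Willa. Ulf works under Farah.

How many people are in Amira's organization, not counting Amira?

12

Amira directly manages Celine, Lev, Lior. Under Celine: Kofi, Dana (2). Under Lev: Bea, Paloma, Ewan (3). Under Lior: Nadia, Ansel, Keiko, Kwame (4). So Amira's organization is 3 direct reports plus everyone under them: 3 + 4 + 5 = 12.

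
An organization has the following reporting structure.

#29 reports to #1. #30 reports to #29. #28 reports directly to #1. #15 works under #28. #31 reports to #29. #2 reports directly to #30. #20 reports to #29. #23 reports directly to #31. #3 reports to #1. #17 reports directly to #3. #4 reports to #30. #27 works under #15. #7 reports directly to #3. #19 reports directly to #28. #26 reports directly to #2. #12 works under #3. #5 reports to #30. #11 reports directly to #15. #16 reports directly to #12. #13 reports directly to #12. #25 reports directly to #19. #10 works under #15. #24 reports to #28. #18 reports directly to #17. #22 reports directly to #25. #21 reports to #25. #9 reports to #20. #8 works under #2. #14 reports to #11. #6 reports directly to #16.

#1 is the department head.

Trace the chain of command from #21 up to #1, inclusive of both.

#21 -> #25 -> #19 -> #28 -> #1

#21 reports to #25. #25 reports to #19. #19 reports to #28. #28 reports to #1. #1 is at the top.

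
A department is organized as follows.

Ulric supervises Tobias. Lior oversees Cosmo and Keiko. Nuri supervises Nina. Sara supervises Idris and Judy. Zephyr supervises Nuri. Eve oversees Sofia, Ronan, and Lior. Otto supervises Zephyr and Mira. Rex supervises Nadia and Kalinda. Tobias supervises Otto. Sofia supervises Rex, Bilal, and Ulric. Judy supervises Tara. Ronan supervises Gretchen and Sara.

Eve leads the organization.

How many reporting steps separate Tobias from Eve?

Chain from Tobias up to Eve: Tobias → Ulric → Sofia → Eve. That is 3 steps up, so Tobias is 3 levels below Eve.

3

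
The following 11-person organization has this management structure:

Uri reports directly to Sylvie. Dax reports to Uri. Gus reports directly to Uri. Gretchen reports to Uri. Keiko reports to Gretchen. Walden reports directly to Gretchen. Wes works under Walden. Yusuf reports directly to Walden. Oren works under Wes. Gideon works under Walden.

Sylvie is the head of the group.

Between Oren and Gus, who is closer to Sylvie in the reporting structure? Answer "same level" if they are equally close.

Gus

Oren is 5 levels below Sylvie; Gus is 2. Gus is higher.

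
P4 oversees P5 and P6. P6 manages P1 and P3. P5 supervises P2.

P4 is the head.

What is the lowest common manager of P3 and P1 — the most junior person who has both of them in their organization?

P6

P3's chain of managers is P6, P4. P1's chain of managers is P6, P4. The first manager that appears in both chains is P6.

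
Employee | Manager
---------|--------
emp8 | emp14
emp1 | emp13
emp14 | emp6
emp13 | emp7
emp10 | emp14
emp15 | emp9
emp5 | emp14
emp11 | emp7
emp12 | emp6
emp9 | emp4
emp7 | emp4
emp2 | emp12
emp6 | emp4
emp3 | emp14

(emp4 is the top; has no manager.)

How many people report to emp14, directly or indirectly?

emp14 directly manages emp10, emp3, emp8, emp5. emp10 has no reports. emp3 has no reports. emp8 has no reports. emp5 has no reports. So emp14's organization is 4 direct reports plus everyone under them: 1 + 1 + 1 + 1 = 4.

4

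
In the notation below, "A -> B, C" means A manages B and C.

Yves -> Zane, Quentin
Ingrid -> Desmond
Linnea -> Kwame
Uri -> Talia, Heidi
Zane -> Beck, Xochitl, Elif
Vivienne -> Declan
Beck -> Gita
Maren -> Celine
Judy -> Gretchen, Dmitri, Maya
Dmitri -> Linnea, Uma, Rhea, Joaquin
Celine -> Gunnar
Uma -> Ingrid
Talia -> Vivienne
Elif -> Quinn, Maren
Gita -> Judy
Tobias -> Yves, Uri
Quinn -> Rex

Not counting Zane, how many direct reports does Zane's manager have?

Zane reports to Yves. Yves's other direct reports are Quentin — 1 peer.

1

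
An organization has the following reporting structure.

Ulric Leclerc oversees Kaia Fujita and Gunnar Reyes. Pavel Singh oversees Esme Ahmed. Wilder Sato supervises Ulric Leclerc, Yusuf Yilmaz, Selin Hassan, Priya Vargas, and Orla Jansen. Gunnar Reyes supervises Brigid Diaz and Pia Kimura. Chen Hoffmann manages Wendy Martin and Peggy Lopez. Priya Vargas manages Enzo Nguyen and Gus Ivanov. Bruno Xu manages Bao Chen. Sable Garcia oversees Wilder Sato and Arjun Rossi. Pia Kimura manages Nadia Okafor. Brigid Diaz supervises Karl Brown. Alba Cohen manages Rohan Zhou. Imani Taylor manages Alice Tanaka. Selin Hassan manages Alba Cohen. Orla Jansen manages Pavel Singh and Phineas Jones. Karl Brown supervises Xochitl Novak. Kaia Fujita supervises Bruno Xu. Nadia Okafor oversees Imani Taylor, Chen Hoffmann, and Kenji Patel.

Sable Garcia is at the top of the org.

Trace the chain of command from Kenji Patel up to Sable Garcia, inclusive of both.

Kenji Patel reports to Nadia Okafor. Nadia Okafor reports to Pia Kimura. Pia Kimura reports to Gunnar Reyes. Gunnar Reyes reports to Ulric Leclerc. Ulric Leclerc reports to Wilder Sato. Wilder Sato reports to Sable Garcia. Sable Garcia is at the top.

Kenji Patel -> Nadia Okafor -> Pia Kimura -> Gunnar Reyes -> Ulric Leclerc -> Wilder Sato -> Sable Garcia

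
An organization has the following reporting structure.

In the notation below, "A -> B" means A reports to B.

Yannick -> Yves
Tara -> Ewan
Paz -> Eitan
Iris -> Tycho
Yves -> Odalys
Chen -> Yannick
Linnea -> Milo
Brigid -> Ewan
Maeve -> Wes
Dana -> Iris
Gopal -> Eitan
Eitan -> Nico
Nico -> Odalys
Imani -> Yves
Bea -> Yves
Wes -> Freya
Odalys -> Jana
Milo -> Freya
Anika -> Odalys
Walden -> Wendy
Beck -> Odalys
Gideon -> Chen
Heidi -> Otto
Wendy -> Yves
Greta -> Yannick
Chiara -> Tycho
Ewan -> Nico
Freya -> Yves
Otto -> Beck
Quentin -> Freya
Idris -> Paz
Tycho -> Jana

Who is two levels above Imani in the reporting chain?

Imani reports to Yves, and Yves reports to Odalys. So Imani's skip-level manager is Odalys.

Odalys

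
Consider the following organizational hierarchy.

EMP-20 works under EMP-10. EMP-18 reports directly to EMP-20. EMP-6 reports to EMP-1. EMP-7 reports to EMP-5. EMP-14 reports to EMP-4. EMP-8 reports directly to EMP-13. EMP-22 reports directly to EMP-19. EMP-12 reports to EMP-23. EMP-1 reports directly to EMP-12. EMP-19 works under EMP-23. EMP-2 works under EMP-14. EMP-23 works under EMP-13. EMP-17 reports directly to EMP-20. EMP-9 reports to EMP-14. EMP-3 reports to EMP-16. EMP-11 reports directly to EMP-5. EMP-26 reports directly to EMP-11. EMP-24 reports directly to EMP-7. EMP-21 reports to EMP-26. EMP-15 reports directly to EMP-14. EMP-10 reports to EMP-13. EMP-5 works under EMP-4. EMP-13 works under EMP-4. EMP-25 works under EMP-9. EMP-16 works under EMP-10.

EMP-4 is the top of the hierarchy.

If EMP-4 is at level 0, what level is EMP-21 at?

4

Chain from EMP-21 up to EMP-4: EMP-21 → EMP-26 → EMP-11 → EMP-5 → EMP-4. That is 4 steps up, so EMP-21 is 4 levels below EMP-4.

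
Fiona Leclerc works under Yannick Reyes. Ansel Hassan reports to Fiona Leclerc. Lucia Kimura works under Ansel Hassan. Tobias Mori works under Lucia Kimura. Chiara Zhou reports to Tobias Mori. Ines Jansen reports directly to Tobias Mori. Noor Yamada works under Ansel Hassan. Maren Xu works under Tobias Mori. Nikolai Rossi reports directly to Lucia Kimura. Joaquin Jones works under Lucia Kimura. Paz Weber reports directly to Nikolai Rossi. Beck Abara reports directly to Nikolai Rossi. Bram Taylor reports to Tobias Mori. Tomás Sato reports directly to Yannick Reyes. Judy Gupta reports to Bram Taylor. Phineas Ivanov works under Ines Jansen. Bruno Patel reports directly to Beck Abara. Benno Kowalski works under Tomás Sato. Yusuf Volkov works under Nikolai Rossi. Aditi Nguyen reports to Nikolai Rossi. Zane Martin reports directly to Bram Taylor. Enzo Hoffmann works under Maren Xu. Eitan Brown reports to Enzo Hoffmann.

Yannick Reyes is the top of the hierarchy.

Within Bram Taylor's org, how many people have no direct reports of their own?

2

The people in Bram Taylor's organization with no one reporting to them are Zane Martin, Judy Gupta. That is 2.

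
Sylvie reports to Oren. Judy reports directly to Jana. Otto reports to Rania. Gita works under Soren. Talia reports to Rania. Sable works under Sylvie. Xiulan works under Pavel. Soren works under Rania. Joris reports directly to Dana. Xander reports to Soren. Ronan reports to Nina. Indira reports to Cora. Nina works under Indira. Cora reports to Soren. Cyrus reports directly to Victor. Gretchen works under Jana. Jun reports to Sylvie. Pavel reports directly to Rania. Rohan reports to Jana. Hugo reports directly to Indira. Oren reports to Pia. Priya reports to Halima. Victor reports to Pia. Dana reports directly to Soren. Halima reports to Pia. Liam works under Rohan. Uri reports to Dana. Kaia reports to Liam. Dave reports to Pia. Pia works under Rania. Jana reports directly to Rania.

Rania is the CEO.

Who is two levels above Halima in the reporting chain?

Rania

Halima reports to Pia, and Pia reports to Rania. So Halima's skip-level manager is Rania.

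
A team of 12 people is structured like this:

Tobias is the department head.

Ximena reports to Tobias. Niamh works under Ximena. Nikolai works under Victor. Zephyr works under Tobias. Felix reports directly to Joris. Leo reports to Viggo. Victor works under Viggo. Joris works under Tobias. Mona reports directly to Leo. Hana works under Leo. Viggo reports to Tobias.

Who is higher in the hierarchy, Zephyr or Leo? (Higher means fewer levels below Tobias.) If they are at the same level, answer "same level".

Zephyr is 1 level below Tobias; Leo is 2. Zephyr is higher.

Zephyr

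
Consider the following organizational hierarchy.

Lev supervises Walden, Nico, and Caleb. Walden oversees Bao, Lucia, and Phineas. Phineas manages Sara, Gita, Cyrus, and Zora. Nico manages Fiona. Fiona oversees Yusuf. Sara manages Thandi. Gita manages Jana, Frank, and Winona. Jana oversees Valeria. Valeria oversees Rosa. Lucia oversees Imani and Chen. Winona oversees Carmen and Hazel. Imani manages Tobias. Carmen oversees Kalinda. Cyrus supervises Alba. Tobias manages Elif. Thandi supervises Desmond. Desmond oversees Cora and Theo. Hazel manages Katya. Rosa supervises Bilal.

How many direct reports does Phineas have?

4

Phineas directly manages Sara, Gita, Cyrus, Zora. That is 4 direct reports.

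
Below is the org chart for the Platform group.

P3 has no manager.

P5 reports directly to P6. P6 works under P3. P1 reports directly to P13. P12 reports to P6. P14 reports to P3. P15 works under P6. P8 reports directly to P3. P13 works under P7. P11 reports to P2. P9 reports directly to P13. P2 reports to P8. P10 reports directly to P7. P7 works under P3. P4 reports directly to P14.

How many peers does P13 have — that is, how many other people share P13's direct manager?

P13 reports to P7. P7's other direct reports are P10 — 1 peer.

1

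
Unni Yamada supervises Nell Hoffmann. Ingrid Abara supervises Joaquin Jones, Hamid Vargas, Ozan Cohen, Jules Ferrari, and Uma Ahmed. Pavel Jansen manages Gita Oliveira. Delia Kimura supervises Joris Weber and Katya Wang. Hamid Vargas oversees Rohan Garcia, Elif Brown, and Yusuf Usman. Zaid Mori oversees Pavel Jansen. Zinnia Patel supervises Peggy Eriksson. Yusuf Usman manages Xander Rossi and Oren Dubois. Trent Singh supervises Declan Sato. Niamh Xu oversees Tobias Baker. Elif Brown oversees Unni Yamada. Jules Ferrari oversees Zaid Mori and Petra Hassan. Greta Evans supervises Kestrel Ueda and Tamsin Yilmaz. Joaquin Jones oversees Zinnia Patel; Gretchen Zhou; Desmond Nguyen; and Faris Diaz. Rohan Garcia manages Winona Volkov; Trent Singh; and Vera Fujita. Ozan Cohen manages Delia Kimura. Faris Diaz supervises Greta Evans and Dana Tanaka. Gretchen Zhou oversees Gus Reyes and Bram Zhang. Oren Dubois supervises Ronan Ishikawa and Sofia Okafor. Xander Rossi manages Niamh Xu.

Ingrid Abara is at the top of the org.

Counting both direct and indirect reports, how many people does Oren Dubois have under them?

2

Oren Dubois directly manages Ronan Ishikawa, Sofia Okafor. Ronan Ishikawa has no reports. Sofia Okafor has no reports. So Oren Dubois's organization is 2 direct reports plus everyone under them: 1 + 1 = 2.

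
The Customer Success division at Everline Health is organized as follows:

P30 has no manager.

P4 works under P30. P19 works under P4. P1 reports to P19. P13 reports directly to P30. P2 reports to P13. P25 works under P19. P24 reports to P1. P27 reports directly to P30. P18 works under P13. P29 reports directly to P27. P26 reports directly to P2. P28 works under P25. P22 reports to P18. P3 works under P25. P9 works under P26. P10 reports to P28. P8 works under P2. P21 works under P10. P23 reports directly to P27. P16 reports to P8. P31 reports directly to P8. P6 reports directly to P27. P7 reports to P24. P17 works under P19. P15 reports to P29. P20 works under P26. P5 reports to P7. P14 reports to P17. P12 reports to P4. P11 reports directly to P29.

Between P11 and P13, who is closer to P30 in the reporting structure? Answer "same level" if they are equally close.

P13

P11 is 3 levels below P30; P13 is 1. P13 is higher.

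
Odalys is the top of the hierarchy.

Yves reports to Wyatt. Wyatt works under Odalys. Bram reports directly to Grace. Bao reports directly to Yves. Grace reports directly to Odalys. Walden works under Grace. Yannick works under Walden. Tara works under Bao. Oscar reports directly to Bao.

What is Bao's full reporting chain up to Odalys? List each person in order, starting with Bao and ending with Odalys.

Bao reports to Yves. Yves reports to Wyatt. Wyatt reports to Odalys. Odalys is at the top.

Bao -> Yves -> Wyatt -> Odalys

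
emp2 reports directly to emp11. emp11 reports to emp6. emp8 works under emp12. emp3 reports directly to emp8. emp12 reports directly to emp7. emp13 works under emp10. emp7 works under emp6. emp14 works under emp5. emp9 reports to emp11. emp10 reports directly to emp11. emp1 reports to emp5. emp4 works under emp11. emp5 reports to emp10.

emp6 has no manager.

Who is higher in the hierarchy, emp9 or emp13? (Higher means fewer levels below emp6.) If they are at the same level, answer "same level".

emp9

emp9 is 2 levels below emp6; emp13 is 3. emp9 is higher.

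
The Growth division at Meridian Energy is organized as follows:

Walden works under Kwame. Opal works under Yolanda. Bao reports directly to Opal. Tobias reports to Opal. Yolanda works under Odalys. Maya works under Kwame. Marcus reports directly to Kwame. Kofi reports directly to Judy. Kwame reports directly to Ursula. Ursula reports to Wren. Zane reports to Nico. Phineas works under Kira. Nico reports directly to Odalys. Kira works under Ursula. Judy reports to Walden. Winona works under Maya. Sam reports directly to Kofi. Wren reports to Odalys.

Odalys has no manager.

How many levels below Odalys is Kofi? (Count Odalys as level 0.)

6

Chain from Kofi up to Odalys: Kofi → Judy → Walden → Kwame → Ursula → Wren → Odalys. That is 6 steps up, so Kofi is 6 levels below Odalys.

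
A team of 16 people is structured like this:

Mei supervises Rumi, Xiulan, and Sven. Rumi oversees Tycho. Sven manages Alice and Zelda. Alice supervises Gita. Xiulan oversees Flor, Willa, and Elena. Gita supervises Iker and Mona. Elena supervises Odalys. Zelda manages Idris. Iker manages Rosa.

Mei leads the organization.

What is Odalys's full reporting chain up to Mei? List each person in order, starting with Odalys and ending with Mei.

Odalys reports to Elena. Elena reports to Xiulan. Xiulan reports to Mei. Mei is at the top.

Odalys -> Elena -> Xiulan -> Mei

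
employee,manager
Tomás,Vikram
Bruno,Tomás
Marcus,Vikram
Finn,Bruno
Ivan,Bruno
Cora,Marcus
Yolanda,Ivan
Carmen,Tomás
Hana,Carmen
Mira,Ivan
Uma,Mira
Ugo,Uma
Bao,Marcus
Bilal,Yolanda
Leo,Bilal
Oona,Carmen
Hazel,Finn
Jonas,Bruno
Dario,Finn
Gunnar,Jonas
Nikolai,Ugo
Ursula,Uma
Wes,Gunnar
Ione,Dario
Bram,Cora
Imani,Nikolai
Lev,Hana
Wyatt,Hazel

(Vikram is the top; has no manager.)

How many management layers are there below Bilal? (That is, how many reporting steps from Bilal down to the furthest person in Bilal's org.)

1

The longest chain under Bilal runs Bilal → Leo, which is 1 level below Bilal.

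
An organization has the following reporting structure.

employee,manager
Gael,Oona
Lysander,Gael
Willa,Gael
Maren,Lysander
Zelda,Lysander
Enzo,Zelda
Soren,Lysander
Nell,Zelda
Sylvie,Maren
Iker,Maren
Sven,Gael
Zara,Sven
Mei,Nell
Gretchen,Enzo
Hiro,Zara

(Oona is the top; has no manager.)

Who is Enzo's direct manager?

Zelda

Enzo reports directly to Zelda.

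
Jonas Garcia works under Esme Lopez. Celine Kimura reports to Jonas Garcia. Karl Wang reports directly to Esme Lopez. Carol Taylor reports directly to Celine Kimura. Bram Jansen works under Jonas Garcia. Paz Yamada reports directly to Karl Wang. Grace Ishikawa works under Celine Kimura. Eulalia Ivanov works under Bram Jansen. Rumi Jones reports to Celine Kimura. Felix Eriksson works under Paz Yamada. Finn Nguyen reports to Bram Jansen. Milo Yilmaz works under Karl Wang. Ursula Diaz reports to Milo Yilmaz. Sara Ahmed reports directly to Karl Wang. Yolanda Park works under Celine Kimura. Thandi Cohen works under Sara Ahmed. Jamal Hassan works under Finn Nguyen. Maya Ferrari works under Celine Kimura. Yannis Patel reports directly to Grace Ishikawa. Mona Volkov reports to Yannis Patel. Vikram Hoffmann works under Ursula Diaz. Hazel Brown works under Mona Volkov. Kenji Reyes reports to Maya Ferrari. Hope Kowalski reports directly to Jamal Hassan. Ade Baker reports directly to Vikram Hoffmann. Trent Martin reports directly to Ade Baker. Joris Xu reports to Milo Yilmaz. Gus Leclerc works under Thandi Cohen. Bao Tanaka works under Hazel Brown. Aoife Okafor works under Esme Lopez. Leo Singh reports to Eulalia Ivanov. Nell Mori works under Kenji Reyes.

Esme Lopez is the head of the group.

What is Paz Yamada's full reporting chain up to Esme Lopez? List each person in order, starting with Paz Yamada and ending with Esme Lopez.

Paz Yamada -> Karl Wang -> Esme Lopez

Paz Yamada reports to Karl Wang. Karl Wang reports to Esme Lopez. Esme Lopez is at the top.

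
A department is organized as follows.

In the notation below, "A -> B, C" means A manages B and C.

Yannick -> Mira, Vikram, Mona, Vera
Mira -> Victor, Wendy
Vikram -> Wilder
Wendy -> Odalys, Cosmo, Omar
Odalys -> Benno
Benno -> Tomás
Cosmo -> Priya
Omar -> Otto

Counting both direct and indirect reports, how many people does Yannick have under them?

Yannick directly manages Mira, Vikram, Mona, Vera. Under Mira: Wendy, Omar, Otto, Cosmo, Priya, Odalys, Benno, Tomás, Victor (9). Under Vikram: Wilder (1). Mona has no reports. Vera has no reports. So Yannick's organization is 4 direct reports plus everyone under them: 10 + 2 + 1 + 1 = 14.

14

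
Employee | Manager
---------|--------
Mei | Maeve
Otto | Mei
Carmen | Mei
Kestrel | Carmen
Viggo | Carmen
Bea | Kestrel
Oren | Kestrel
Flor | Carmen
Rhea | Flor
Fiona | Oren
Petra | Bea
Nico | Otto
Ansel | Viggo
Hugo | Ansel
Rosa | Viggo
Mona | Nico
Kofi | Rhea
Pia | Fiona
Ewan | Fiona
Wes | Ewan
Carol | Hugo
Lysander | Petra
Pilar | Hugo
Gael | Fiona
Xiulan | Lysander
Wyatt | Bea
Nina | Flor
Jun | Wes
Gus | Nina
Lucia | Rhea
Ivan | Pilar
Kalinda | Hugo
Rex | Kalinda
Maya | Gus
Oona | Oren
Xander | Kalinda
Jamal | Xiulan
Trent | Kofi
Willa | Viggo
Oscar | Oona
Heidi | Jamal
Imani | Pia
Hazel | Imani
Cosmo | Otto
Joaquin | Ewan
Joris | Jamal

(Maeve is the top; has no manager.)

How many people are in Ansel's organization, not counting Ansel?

Ansel directly manages Hugo. Under Hugo: Kalinda, Xander, Rex, Pilar, Ivan, Carol (6). That's 7 in total.

7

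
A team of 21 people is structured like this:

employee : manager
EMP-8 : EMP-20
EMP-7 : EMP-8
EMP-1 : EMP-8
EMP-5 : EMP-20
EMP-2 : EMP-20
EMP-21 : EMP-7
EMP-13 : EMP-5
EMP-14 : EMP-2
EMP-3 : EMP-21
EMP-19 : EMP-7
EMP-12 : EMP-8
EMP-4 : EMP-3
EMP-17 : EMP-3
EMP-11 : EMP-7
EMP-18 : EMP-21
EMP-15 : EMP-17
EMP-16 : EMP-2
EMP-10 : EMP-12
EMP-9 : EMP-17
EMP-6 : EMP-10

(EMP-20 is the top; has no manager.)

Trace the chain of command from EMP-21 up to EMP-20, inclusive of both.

EMP-21 -> EMP-7 -> EMP-8 -> EMP-20

EMP-21 reports to EMP-7. EMP-7 reports to EMP-8. EMP-8 reports to EMP-20. EMP-20 is at the top.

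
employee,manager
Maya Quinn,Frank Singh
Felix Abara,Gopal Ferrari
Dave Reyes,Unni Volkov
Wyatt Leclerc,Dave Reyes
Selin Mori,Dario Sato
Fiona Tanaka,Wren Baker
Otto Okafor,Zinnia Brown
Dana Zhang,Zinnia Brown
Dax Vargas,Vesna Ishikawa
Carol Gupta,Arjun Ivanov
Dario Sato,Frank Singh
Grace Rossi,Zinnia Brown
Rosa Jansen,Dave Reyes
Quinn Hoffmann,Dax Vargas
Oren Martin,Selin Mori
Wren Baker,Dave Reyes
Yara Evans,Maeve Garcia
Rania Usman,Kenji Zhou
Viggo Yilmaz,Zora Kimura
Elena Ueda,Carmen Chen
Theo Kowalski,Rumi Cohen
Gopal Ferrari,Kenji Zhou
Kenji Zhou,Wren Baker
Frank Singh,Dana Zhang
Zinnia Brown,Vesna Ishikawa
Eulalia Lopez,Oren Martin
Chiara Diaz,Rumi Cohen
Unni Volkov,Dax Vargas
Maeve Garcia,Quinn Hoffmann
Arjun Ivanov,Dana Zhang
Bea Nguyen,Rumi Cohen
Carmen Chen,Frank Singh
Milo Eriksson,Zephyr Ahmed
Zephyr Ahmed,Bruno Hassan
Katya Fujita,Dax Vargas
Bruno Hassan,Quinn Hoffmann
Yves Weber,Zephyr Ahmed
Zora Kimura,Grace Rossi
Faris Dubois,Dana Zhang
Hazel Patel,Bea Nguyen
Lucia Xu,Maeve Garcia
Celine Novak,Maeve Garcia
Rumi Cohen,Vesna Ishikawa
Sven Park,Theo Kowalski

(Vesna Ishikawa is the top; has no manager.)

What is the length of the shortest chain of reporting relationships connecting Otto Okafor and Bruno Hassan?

Otto Okafor is 2 levels below Vesna Ishikawa, and Bruno Hassan is 3 levels below Vesna Ishikawa (their lowest common manager). The shortest path runs up from Otto Okafor to Vesna Ishikawa and back down to Bruno Hassan: 2 + 3 = 5 links.

5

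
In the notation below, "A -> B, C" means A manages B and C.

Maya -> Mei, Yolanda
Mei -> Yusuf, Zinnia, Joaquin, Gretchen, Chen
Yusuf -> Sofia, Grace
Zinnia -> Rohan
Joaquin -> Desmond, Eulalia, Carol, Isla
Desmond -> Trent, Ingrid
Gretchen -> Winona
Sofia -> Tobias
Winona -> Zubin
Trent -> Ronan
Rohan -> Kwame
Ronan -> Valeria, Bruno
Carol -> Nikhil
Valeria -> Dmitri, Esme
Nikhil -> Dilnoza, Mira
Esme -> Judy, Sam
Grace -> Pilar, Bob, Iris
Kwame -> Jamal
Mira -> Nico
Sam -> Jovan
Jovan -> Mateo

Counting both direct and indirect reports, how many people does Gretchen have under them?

2

Gretchen directly manages Winona. Under Winona: Zubin (1). That's 2 in total.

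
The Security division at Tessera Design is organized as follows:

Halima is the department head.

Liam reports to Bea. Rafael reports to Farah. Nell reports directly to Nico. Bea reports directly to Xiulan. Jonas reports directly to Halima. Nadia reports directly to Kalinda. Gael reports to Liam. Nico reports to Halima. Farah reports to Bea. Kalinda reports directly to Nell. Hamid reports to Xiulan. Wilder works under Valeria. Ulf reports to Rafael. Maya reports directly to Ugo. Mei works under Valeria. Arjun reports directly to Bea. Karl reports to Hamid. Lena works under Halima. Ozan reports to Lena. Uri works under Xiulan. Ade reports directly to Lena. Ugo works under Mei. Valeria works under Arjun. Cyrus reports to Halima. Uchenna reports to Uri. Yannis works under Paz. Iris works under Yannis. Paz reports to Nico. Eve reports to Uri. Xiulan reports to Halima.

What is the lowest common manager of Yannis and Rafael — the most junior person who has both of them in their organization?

Yannis's chain of managers is Paz, Nico, Halima. Rafael's chain of managers is Farah, Bea, Xiulan, Halima. The first manager that appears in both chains is Halima.

Halima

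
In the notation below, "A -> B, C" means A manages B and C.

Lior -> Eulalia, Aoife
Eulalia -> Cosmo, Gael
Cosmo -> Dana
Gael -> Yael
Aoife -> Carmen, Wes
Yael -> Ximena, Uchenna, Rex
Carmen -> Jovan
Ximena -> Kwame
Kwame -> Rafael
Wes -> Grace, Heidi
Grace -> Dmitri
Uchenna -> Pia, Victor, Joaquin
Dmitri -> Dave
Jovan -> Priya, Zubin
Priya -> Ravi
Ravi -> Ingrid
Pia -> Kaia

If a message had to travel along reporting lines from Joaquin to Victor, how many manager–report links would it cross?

Joaquin is 1 level below Uchenna, and Victor is 1 level below Uchenna (their lowest common manager). The shortest path runs up from Joaquin to Uchenna and back down to Victor: 1 + 1 = 2 links.

2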